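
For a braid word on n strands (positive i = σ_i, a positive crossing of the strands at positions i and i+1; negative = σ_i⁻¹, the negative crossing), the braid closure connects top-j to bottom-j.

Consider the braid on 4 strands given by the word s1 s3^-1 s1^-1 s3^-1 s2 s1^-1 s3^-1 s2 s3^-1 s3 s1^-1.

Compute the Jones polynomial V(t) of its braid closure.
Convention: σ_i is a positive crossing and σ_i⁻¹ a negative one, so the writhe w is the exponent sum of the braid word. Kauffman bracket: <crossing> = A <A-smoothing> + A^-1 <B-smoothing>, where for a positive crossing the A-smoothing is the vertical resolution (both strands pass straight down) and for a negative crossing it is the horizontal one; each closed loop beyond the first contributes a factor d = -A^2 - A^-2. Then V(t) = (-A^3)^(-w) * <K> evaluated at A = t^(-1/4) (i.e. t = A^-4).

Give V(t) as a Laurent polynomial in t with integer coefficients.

t - 2 + 3*t^-1 - 3*t^-2 + 4*t^-3 - 3*t^-4 + 2*t^-5 - t^-6

Derivation:
The presented braid s1 s3^-1 s1^-1 s3^-1 s2 s1^-1 s3^-1 s2 s3^-1 s3 s1^-1 on 4 strands reduces by inverse Markov moves (closure unchanged at each step):
  Deconjugate: the word is γ·β·γ⁻¹ with γ = s1 (prefix) and γ⁻¹ = s1^-1 (suffix); strip both.
  Deconjugate: the word is γ·β·γ⁻¹ with γ = s3^-1 (prefix) and γ⁻¹ = s3 (suffix); strip both.
Reduced to β = s1^-1 s3^-1 s2 s1^-1 s3^-1 s2 s3^-1 on 4 strands, 7 crossings.
Compute on β:
Braid: s1^-1 s3^-1 s2 s1^-1 s3^-1 s2 s3^-1 on 4 strands, 7 crossings.
Writhe w = (#positive) - (#negative) = 2 - 5 = -3.
Computing the Kauffman bracket via state sum. There are 2^7 = 128 states.
Smooth each crossing (0=||, 1=⌣⌢); contribution A^(Σ sign_k(1-2s_k)) * d^(L-1).
Tabulate the states by total A-exponent and number of loops L (A-exp: L × count):
  A^7: L=5 ×1
  A^5: L=4 ×7
  A^3: L=3 ×20, L=5 ×1
  A^1: L=2 ×29, L=4 ×6
  A^-1: L=1 ×19, L=3 ×16
  A^-3: L=2 ×19, L=4 ×2
  A^-5: L=3 ×7
  A^-7: L=4 ×1
Each group contributes A^e * Σ count * d^(L-1):
Powers of d = -A^2 - A^-2: d^2 = A^4 + 2 + A^-4; d^3 = -A^6 - 3*A^2 - 3*A^-2 - A^-6; d^4 = A^8 + 4*A^4 + 6 + 4*A^-4 + A^-8.
  A^7 * (d^4) = A^15 + 4*A^11 + 6*A^7 + 4*A^3 + A^-1
  A^5 * (7*d^3) = -7*A^11 - 21*A^7 - 21*A^3 - 7*A^-1
  A^3 * (20*d^2 + d^4) = A^11 + 24*A^7 + 46*A^3 + 24*A^-1 + A^-5
  A^1 * (29*d + 6*d^3) = -6*A^7 - 47*A^3 - 47*A^-1 - 6*A^-5
  A^-1 * (19 + 16*d^2) = 16*A^3 + 51*A^-1 + 16*A^-5
  A^-3 * (19*d + 2*d^3) = -2*A^3 - 25*A^-1 - 25*A^-5 - 2*A^-9
  A^-5 * (7*d^2) = 7*A^-1 + 14*A^-5 + 7*A^-9
  A^-7 * (d^3) = -A^-1 - 3*A^-5 - 3*A^-9 - A^-13
Summing the groups: <K> = A^15 - 2*A^11 + 3*A^7 - 4*A^3 + 3*A^-1 - 3*A^-5 + 2*A^-9 - A^-13
Normalise by the writhe: (-A^3)^(-w) = (-A^3)^(3) = -A^9, so f(A) = -A^9 * <K> = -A^24 + 2*A^20 - 3*A^16 + 4*A^12 - 3*A^8 + 3*A^4 - 2 + A^-4.
Substitute A = t^(-1/4), i.e. A^e → t^(-e/4): V(t) = t - 2 + 3*t^-1 - 3*t^-2 + 4*t^-3 - 3*t^-4 + 2*t^-5 - t^-6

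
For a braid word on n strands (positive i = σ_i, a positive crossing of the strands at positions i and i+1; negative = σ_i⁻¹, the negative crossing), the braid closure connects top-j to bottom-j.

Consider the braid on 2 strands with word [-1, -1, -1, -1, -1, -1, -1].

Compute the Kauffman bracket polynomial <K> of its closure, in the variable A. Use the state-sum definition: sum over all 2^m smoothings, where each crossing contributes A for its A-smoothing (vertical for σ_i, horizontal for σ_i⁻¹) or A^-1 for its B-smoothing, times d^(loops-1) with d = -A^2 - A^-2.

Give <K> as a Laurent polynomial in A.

Braid: s1^-1 s1^-1 s1^-1 s1^-1 s1^-1 s1^-1 s1^-1 on 2 strands, 7 crossings.
Writhe w = (#positive) - (#negative) = 0 - 7 = -7.
Computing the Kauffman bracket via state sum. There are 2^7 = 128 states.
For each crossing: s=0 is the vertical smoothing, s=1 horizontal. Crossing k contributes A^(sign_k * (1 - 2*s_k)); loop factor d = -A^2 - A^-2.
Tabulate the states by total A-exponent and number of loops L (A-exp: L × count):
  A^7: L=7 ×1
  A^5: L=6 ×7
  A^3: L=5 ×21
  A^1: L=4 ×35
  A^-1: L=3 ×35
  A^-3: L=2 ×21
  A^-5: L=1 ×7
  A^-7: L=2 ×1
Each group contributes A^e * Σ count * d^(L-1):
Powers of d = -A^2 - A^-2: d^2 = A^4 + 2 + A^-4; d^3 = -A^6 - 3*A^2 - 3*A^-2 - A^-6; d^4 = A^8 + 4*A^4 + 6 + 4*A^-4 + A^-8; d^5 = -A^10 - 5*A^6 - 10*A^2 - 10*A^-2 - 5*A^-6 - A^-10; d^6 = A^12 + 6*A^8 + 15*A^4 + 20 + 15*A^-4 + 6*A^-8 + A^-12.
  A^7 * (d^6) = A^19 + 6*A^15 + 15*A^11 + 20*A^7 + 15*A^3 + 6*A^-1 + A^-5
  A^5 * (7*d^5) = -7*A^15 - 35*A^11 - 70*A^7 - 70*A^3 - 35*A^-1 - 7*A^-5
  A^3 * (21*d^4) = 21*A^11 + 84*A^7 + 126*A^3 + 84*A^-1 + 21*A^-5
  A^1 * (35*d^3) = -35*A^7 - 105*A^3 - 105*A^-1 - 35*A^-5
  A^-1 * (35*d^2) = 35*A^3 + 70*A^-1 + 35*A^-5
  A^-3 * (21*d) = -21*A^-1 - 21*A^-5
  A^-5 * (7) = 7*A^-5
  A^-7 * (d) = -A^-5 - A^-9
Summing the groups: <K> = A^19 - A^15 + A^11 - A^7 + A^3 - A^-1 - A^-9

Answer: A^19 - A^15 + A^11 - A^7 + A^3 - A^-1 - A^-9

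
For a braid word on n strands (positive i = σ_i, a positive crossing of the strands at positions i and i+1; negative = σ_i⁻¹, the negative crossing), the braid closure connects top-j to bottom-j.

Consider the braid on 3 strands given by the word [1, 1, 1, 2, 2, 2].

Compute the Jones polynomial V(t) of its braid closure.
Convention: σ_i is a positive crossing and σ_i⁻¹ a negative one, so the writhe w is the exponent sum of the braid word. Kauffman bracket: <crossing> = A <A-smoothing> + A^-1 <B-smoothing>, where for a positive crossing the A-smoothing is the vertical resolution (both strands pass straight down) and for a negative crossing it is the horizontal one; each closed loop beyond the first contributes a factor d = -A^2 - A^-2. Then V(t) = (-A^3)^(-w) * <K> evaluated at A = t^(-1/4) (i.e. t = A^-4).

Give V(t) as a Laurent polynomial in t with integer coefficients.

Braid: s1 s1 s1 s2 s2 s2 on 3 strands, 6 crossings.
Writhe w = (#positive) - (#negative) = 6 - 0 = 6.
Computing the Kauffman bracket via state sum. There are 2^6 = 64 states.
For each crossing: s=0 is the vertical smoothing, s=1 horizontal. Crossing k contributes A^(sign_k * (1 - 2*s_k)); loop factor d = -A^2 - A^-2.
Tabulate the states by total A-exponent and number of loops L (A-exp: L × count):
  A^6: L=3 ×1
  A^4: L=2 ×6
  A^2: L=1 ×9, L=3 ×6
  A^0: L=2 ×18, L=4 ×2
  A^-2: L=3 ×15
  A^-4: L=4 ×6
  A^-6: L=5 ×1
Each group contributes A^e * Σ count * d^(L-1):
Powers of d = -A^2 - A^-2: d^2 = A^4 + 2 + A^-4; d^3 = -A^6 - 3*A^2 - 3*A^-2 - A^-6; d^4 = A^8 + 4*A^4 + 6 + 4*A^-4 + A^-8.
  A^6 * (d^2) = A^10 + 2*A^6 + A^2
  A^4 * (6*d) = -6*A^6 - 6*A^2
  A^2 * (9 + 6*d^2) = 6*A^6 + 21*A^2 + 6*A^-2
  A^0 * (18*d + 2*d^3) = -2*A^6 - 24*A^2 - 24*A^-2 - 2*A^-6
  A^-2 * (15*d^2) = 15*A^2 + 30*A^-2 + 15*A^-6
  A^-4 * (6*d^3) = -6*A^2 - 18*A^-2 - 18*A^-6 - 6*A^-10
  A^-6 * (d^4) = A^2 + 4*A^-2 + 6*A^-6 + 4*A^-10 + A^-14
Summing the groups: <K> = A^10 + 2*A^2 - 2*A^-2 + A^-6 - 2*A^-10 + A^-14
Normalise by the writhe: (-A^3)^(-w) = (-A^3)^(-6) = A^-18, so f(A) = A^-18 * <K> = A^-8 + 2*A^-16 - 2*A^-20 + A^-24 - 2*A^-28 + A^-32.
Substitute A = t^(-1/4), i.e. A^e → t^(-e/4): V(t) = t^8 - 2*t^7 + t^6 - 2*t^5 + 2*t^4 + t^2

Answer: t^8 - 2*t^7 + t^6 - 2*t^5 + 2*t^4 + t^2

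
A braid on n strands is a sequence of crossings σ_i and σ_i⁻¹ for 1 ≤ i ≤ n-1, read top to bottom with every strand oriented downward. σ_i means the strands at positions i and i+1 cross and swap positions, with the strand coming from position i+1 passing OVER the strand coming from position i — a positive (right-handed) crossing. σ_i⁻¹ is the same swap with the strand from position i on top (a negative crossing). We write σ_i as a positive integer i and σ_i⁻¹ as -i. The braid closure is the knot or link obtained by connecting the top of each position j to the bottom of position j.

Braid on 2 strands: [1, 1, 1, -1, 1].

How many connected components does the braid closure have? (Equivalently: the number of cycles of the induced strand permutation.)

Track the strand permutation on 2 strands, starting from identity.
  step 1: s1 swaps positions 1,2 -> [2 1]
  step 2: s1 swaps positions 1,2 -> [1 2]
  step 3: s1 swaps positions 1,2 -> [2 1]
  step 4: s1^-1 swaps positions 1,2 -> [1 2]
  step 5: s1 swaps positions 1,2 -> [2 1]
Final permutation (position -> original strand): [2 1]
Closure components = cycle count of this permutation = 1.

Answer: 1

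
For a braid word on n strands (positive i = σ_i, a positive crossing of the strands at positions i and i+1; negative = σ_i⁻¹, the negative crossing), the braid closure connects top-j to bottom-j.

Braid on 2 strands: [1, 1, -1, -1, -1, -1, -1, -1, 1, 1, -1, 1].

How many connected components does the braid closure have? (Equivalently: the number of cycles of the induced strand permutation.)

Track the strand permutation on 2 strands, starting from identity.
  step 1: s1 swaps positions 1,2 -> [2 1]
  step 2: s1 swaps positions 1,2 -> [1 2]
  step 3: s1^-1 swaps positions 1,2 -> [2 1]
  step 4: s1^-1 swaps positions 1,2 -> [1 2]
  step 5: s1^-1 swaps positions 1,2 -> [2 1]
  step 6: s1^-1 swaps positions 1,2 -> [1 2]
  step 7: s1^-1 swaps positions 1,2 -> [2 1]
  step 8: s1^-1 swaps positions 1,2 -> [1 2]
  step 9: s1 swaps positions 1,2 -> [2 1]
  step 10: s1 swaps positions 1,2 -> [1 2]
  step 11: s1^-1 swaps positions 1,2 -> [2 1]
  step 12: s1 swaps positions 1,2 -> [1 2]
Final permutation (position -> original strand): [1 2]
Closure components = cycle count of this permutation = 2.

Answer: 2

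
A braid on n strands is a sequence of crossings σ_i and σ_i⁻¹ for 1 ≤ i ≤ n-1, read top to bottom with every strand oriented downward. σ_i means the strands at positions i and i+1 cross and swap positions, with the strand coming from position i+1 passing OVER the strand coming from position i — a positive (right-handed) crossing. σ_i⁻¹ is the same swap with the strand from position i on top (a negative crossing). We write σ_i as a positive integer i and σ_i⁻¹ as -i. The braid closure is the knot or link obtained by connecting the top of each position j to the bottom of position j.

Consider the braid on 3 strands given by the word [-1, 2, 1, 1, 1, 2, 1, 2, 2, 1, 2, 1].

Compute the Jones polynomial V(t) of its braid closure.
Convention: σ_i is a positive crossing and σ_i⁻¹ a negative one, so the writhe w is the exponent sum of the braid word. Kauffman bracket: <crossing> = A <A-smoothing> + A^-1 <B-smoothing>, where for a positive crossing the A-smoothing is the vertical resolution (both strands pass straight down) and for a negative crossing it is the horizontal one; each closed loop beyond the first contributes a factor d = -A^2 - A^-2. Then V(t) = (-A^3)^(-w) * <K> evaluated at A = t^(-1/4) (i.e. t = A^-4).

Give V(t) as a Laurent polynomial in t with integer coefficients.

The presented braid s1^-1 s2 s1 s1 s1 s2 s1 s2 s2 s1 s2 s1 on 3 strands reduces by inverse Markov moves (closure unchanged at each step):
  Deconjugate: the word is γ·β·γ⁻¹ with γ = s1^-1 (prefix) and γ⁻¹ = s1 (suffix); strip both.
Reduced to β = s2 s1 s1 s1 s2 s1 s2 s2 s1 s2 on 3 strands, 10 crossings.
Compute on β:
Braid: s2 s1 s1 s1 s2 s1 s2 s2 s1 s2 on 3 strands, 10 crossings.
Writhe w = (#positive) - (#negative) = 10 - 0 = 10.
Computing the Kauffman bracket via state sum. There are 2^10 = 1024 states.
Smooth each crossing (0=||, 1=⌣⌢); contribution A^(Σ sign_k(1-2s_k)) * d^(L-1).
Tabulate the states by total A-exponent and number of loops L (A-exp: L × count):
  A^10: L=3 ×1
  A^8: L=2 ×10
  A^6: L=1 ×25, L=3 ×20
  A^4: L=2 ×100, L=4 ×20
  A^2: L=1 ×36, L=3 ×164, L=5 ×10
  A^0: L=2 ×108, L=4 ×142, L=6 ×2
  A^-2: L=1 ×12, L=3 ×129, L=5 ×69
  A^-4: L=2 ×24, L=4 ×78, L=6 ×18
  A^-6: L=3 ×19, L=5 ×24, L=7 ×2
  A^-8: L=4 ×7, L=6 ×3
  A^-10: L=5 ×1
Each group contributes A^e * Σ count * d^(L-1):
Powers of d = -A^2 - A^-2: d^2 = A^4 + 2 + A^-4; d^3 = -A^6 - 3*A^2 - 3*A^-2 - A^-6; d^4 = A^8 + 4*A^4 + 6 + 4*A^-4 + A^-8; d^5 = -A^10 - 5*A^6 - 10*A^2 - 10*A^-2 - 5*A^-6 - A^-10; d^6 = A^12 + 6*A^8 + 15*A^4 + 20 + 15*A^-4 + 6*A^-8 + A^-12.
  A^10 * (d^2) = A^14 + 2*A^10 + A^6
  A^8 * (10*d) = -10*A^10 - 10*A^6
  A^6 * (25 + 20*d^2) = 20*A^10 + 65*A^6 + 20*A^2
  A^4 * (100*d + 20*d^3) = -20*A^10 - 160*A^6 - 160*A^2 - 20*A^-2
  A^2 * (36 + 164*d^2 + 10*d^4) = 10*A^10 + 204*A^6 + 424*A^2 + 204*A^-2 + 10*A^-6
  A^0 * (108*d + 142*d^3 + 2*d^5) = -2*A^10 - 152*A^6 - 554*A^2 - 554*A^-2 - 152*A^-6 - 2*A^-10
  A^-2 * (12 + 129*d^2 + 69*d^4) = 69*A^6 + 405*A^2 + 684*A^-2 + 405*A^-6 + 69*A^-10
  A^-4 * (24*d + 78*d^3 + 18*d^5) = -18*A^6 - 168*A^2 - 438*A^-2 - 438*A^-6 - 168*A^-10 - 18*A^-14
  A^-6 * (19*d^2 + 24*d^4 + 2*d^6) = 2*A^6 + 36*A^2 + 145*A^-2 + 222*A^-6 + 145*A^-10 + 36*A^-14 + 2*A^-18
  A^-8 * (7*d^3 + 3*d^5) = -3*A^2 - 22*A^-2 - 51*A^-6 - 51*A^-10 - 22*A^-14 - 3*A^-18
  A^-10 * (d^4) = A^-2 + 4*A^-6 + 6*A^-10 + 4*A^-14 + A^-18
Summing the groups: <K> = A^14 + A^6 - A^-10
Normalise by the writhe: (-A^3)^(-w) = (-A^3)^(-10) = A^-30, so f(A) = A^-30 * <K> = A^-16 + A^-24 - A^-40.
Substitute A = t^(-1/4), i.e. A^e → t^(-e/4): V(t) = -t^10 + t^6 + t^4

Answer: -t^10 + t^6 + t^4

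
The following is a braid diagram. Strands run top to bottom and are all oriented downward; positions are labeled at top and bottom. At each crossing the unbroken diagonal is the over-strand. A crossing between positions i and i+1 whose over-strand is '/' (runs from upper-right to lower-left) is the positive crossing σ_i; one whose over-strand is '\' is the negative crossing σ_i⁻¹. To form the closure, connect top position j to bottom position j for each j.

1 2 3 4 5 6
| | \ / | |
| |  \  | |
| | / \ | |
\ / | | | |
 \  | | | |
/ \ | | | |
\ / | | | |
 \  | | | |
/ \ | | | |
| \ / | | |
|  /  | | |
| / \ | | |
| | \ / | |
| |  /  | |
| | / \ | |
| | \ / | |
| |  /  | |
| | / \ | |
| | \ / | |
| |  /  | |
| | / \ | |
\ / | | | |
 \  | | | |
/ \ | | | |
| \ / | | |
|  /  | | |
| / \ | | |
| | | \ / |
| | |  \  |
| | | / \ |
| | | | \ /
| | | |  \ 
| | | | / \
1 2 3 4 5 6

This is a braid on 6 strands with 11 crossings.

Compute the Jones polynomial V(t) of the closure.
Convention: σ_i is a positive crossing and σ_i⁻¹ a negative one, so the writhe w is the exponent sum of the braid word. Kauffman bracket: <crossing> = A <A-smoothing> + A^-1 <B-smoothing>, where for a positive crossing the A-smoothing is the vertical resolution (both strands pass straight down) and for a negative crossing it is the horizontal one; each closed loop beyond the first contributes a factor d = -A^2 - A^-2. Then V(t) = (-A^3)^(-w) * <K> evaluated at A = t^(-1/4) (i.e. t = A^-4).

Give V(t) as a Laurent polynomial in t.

Reading the diagram top to bottom ('/'-over between positions i,i+1 = s_i, '\'-over = s_i^-1): braid word = s3^-1 s1^-1 s1^-1 s2 s3 s3 s3 s1^-1 s2 s4^-1 s5^-1.
The presented braid s3^-1 s1^-1 s1^-1 s2 s3 s3 s3 s1^-1 s2 s4^-1 s5^-1 on 6 strands reduces by inverse Markov moves (closure unchanged at each step):
  Destabilize: the word has the form β·s5^-1 where s5^-1 occurs only as the final letter (β ∈ B_5); drop it and the last strand → 5 strands.
  Destabilize: the word has the form β·s4^-1 where s4^-1 occurs only as the final letter (β ∈ B_4); drop it and the last strand → 4 strands.
Reduced to β = s3^-1 s1^-1 s1^-1 s2 s3 s3 s3 s1^-1 s2 on 4 strands, 9 crossings.
Compute on β:
Braid: s3^-1 s1^-1 s1^-1 s2 s3 s3 s3 s1^-1 s2 on 4 strands, 9 crossings.
Writhe w = (#positive) - (#negative) = 5 - 4 = 1.
Computing the Kauffman bracket via state sum. There are 2^9 = 512 states.
Smooth each crossing (0=||, 1=⌣⌢); contribution A^(Σ sign_k(1-2s_k)) * d^(L-1).
Tabulate the states by total A-exponent and number of loops L (A-exp: L × count):
  A^9: L=4 ×1
  A^7: L=3 ×5, L=5 ×4
  A^5: L=2 ×10, L=4 ×23, L=6 ×3
  A^3: L=1 ×8, L=3 ×57, L=5 ×18, L=7 ×1
  A^1: L=2 ×70, L=4 ×50, L=6 ×6
  A^-1: L=1 ×33, L=3 ×75, L=5 ×18
  A^-3: L=2 ×51, L=4 ×32, L=6 ×1
  A^-5: L=3 ×32, L=5 ×4
  A^-7: L=4 ×9
  A^-9: L=5 ×1
Each group contributes A^e * Σ count * d^(L-1):
Powers of d = -A^2 - A^-2: d^2 = A^4 + 2 + A^-4; d^3 = -A^6 - 3*A^2 - 3*A^-2 - A^-6; d^4 = A^8 + 4*A^4 + 6 + 4*A^-4 + A^-8; d^5 = -A^10 - 5*A^6 - 10*A^2 - 10*A^-2 - 5*A^-6 - A^-10; d^6 = A^12 + 6*A^8 + 15*A^4 + 20 + 15*A^-4 + 6*A^-8 + A^-12.
  A^9 * (d^3) = -A^15 - 3*A^11 - 3*A^7 - A^3
  A^7 * (5*d^2 + 4*d^4) = 4*A^15 + 21*A^11 + 34*A^7 + 21*A^3 + 4*A^-1
  A^5 * (10*d + 23*d^3 + 3*d^5) = -3*A^15 - 38*A^11 - 109*A^7 - 109*A^3 - 38*A^-1 - 3*A^-5
  A^3 * (8 + 57*d^2 + 18*d^4 + d^6) = A^15 + 24*A^11 + 144*A^7 + 250*A^3 + 144*A^-1 + 24*A^-5 + A^-9
  A^1 * (70*d + 50*d^3 + 6*d^5) = -6*A^11 - 80*A^7 - 280*A^3 - 280*A^-1 - 80*A^-5 - 6*A^-9
  A^-1 * (33 + 75*d^2 + 18*d^4) = 18*A^7 + 147*A^3 + 291*A^-1 + 147*A^-5 + 18*A^-9
  A^-3 * (51*d + 32*d^3 + d^5) = -A^7 - 37*A^3 - 157*A^-1 - 157*A^-5 - 37*A^-9 - A^-13
  A^-5 * (32*d^2 + 4*d^4) = 4*A^3 + 48*A^-1 + 88*A^-5 + 48*A^-9 + 4*A^-13
  A^-7 * (9*d^3) = -9*A^-1 - 27*A^-5 - 27*A^-9 - 9*A^-13
  A^-9 * (d^4) = A^-1 + 4*A^-5 + 6*A^-9 + 4*A^-13 + A^-17
Summing the groups: <K> = A^15 - 2*A^11 + 3*A^7 - 5*A^3 + 4*A^-1 - 4*A^-5 + 3*A^-9 - 2*A^-13 + A^-17
Normalise by the writhe: (-A^3)^(-w) = (-A^3)^(-1) = -A^-3, so f(A) = -A^-3 * <K> = -A^12 + 2*A^8 - 3*A^4 + 5 - 4*A^-4 + 4*A^-8 - 3*A^-12 + 2*A^-16 - A^-20.
Substitute A = t^(-1/4), i.e. A^e → t^(-e/4): V(t) = -t^5 + 2*t^4 - 3*t^3 + 4*t^2 - 4*t + 5 - 3*t^-1 + 2*t^-2 - t^-3

Answer: -t^5 + 2*t^4 - 3*t^3 + 4*t^2 - 4*t + 5 - 3*t^-1 + 2*t^-2 - t^-3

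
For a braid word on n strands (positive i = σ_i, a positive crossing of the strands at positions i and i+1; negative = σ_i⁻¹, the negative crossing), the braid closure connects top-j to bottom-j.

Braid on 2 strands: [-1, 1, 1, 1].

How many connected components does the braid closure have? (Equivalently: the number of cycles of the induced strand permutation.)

2

Derivation:
Track the strand permutation on 2 strands, starting from identity.
  step 1: s1^-1 swaps positions 1,2 -> [2 1]
  step 2: s1 swaps positions 1,2 -> [1 2]
  step 3: s1 swaps positions 1,2 -> [2 1]
  step 4: s1 swaps positions 1,2 -> [1 2]
Final permutation (position -> original strand): [1 2]
Closure components = cycle count of this permutation = 2.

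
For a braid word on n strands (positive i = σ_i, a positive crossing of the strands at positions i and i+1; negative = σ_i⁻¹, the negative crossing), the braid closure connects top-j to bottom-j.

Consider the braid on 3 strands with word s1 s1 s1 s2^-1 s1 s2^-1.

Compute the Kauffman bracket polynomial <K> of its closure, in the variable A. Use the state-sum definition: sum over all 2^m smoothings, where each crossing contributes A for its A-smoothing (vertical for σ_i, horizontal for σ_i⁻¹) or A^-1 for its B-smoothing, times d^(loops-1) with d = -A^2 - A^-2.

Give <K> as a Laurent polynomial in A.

A^10 - A^6 + 2*A^2 - 2*A^-2 + 2*A^-6 - 2*A^-10 + A^-14

Derivation:
Braid: s1 s1 s1 s2^-1 s1 s2^-1 on 3 strands, 6 crossings.
Writhe w = (#positive) - (#negative) = 4 - 2 = 2.
State-sum expansion of <K>. There are 2^6 = 64 states.
Each crossing splits two ways (0=vertical, 1=horizontal). The state's weight is A^(#A-smoothings - #B-smoothings) * d^(loops - 1).
Tabulate the states by total A-exponent and number of loops L (A-exp: L × count):
  A^6: L=3 ×1
  A^4: L=2 ×6
  A^2: L=1 ×11, L=3 ×4
  A^0: L=2 ×19, L=4 ×1
  A^-2: L=3 ×15
  A^-4: L=4 ×6
  A^-6: L=5 ×1
Each group contributes A^e * Σ count * d^(L-1):
Powers of d = -A^2 - A^-2: d^2 = A^4 + 2 + A^-4; d^3 = -A^6 - 3*A^2 - 3*A^-2 - A^-6; d^4 = A^8 + 4*A^4 + 6 + 4*A^-4 + A^-8.
  A^6 * (d^2) = A^10 + 2*A^6 + A^2
  A^4 * (6*d) = -6*A^6 - 6*A^2
  A^2 * (11 + 4*d^2) = 4*A^6 + 19*A^2 + 4*A^-2
  A^0 * (19*d + d^3) = -A^6 - 22*A^2 - 22*A^-2 - A^-6
  A^-2 * (15*d^2) = 15*A^2 + 30*A^-2 + 15*A^-6
  A^-4 * (6*d^3) = -6*A^2 - 18*A^-2 - 18*A^-6 - 6*A^-10
  A^-6 * (d^4) = A^2 + 4*A^-2 + 6*A^-6 + 4*A^-10 + A^-14
Summing the groups: <K> = A^10 - A^6 + 2*A^2 - 2*A^-2 + 2*A^-6 - 2*A^-10 + A^-14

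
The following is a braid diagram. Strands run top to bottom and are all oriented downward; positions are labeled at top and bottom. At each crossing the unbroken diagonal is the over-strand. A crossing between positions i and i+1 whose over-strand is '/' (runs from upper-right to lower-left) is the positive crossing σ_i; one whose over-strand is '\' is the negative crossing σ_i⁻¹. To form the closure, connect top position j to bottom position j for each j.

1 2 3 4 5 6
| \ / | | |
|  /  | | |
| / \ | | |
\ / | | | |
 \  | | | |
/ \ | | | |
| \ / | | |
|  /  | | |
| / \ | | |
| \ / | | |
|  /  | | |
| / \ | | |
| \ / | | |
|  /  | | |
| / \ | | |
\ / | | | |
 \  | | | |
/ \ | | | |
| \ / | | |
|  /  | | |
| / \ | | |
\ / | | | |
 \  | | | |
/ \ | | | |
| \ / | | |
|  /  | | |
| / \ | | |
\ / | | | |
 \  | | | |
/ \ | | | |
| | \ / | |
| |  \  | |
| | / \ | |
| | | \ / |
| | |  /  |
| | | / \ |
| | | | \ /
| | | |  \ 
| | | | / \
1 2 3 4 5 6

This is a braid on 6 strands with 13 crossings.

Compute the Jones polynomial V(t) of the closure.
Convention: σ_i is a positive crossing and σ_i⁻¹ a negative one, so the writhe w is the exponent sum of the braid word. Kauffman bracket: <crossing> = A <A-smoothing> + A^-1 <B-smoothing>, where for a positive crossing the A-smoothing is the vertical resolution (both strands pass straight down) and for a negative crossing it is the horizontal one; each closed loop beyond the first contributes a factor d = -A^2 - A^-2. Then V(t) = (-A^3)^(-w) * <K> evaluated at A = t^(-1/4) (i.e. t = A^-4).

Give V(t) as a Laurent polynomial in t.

Reading the diagram top to bottom ('/'-over between positions i,i+1 = s_i, '\'-over = s_i^-1): braid word = s2 s1^-1 s2 s2 s2 s1^-1 s2 s1^-1 s2 s1^-1 s3^-1 s4 s5^-1.
The presented braid s2 s1^-1 s2 s2 s2 s1^-1 s2 s1^-1 s2 s1^-1 s3^-1 s4 s5^-1 on 6 strands reduces by inverse Markov moves (closure unchanged at each step):
  Destabilize: the word has the form β·s5^-1 where s5^-1 occurs only as the final letter (β ∈ B_5); drop it and the last strand → 5 strands.
  Destabilize: the word has the form β·s4 where s4 occurs only as the final letter (β ∈ B_4); drop it and the last strand → 4 strands.
  Destabilize: the word has the form β·s3^-1 where s3^-1 occurs only as the final letter (β ∈ B_3); drop it and the last strand → 3 strands.
Reduced to β = s2 s1^-1 s2 s2 s2 s1^-1 s2 s1^-1 s2 s1^-1 on 3 strands, 10 crossings.
Compute on β:
Braid: s2 s1^-1 s2 s2 s2 s1^-1 s2 s1^-1 s2 s1^-1 on 3 strands, 10 crossings.
Writhe w = (#positive) - (#negative) = 6 - 4 = 2.
Computing the Kauffman bracket via state sum. There are 2^10 = 1024 states.
Smooth each crossing (0=||, 1=⌣⌢); contribution A^(Σ sign_k(1-2s_k)) * d^(L-1).
Tabulate the states by total A-exponent and number of loops L (A-exp: L × count):
  A^10: L=5 ×1
  A^8: L=4 ×10
  A^6: L=3 ×42, L=5 ×3
  A^4: L=2 ×90, L=4 ×29, L=6 ×1
  A^2: L=1 ×87, L=3 ×110, L=5 ×13
  A^0: L=2 ×179, L=4 ×71, L=6 ×2
  A^-2: L=3 ×187, L=5 ×23
  A^-4: L=4 ×117, L=6 ×3
  A^-6: L=5 ×45
  A^-8: L=6 ×10
  A^-10: L=7 ×1
Each group contributes A^e * Σ count * d^(L-1):
Powers of d = -A^2 - A^-2: d^2 = A^4 + 2 + A^-4; d^3 = -A^6 - 3*A^2 - 3*A^-2 - A^-6; d^4 = A^8 + 4*A^4 + 6 + 4*A^-4 + A^-8; d^5 = -A^10 - 5*A^6 - 10*A^2 - 10*A^-2 - 5*A^-6 - A^-10; d^6 = A^12 + 6*A^8 + 15*A^4 + 20 + 15*A^-4 + 6*A^-8 + A^-12.
  A^10 * (d^4) = A^18 + 4*A^14 + 6*A^10 + 4*A^6 + A^2
  A^8 * (10*d^3) = -10*A^14 - 30*A^10 - 30*A^6 - 10*A^2
  A^6 * (42*d^2 + 3*d^4) = 3*A^14 + 54*A^10 + 102*A^6 + 54*A^2 + 3*A^-2
  A^4 * (90*d + 29*d^3 + d^5) = -A^14 - 34*A^10 - 187*A^6 - 187*A^2 - 34*A^-2 - A^-6
  A^2 * (87 + 110*d^2 + 13*d^4) = 13*A^10 + 162*A^6 + 385*A^2 + 162*A^-2 + 13*A^-6
  A^0 * (179*d + 71*d^3 + 2*d^5) = -2*A^10 - 81*A^6 - 412*A^2 - 412*A^-2 - 81*A^-6 - 2*A^-10
  A^-2 * (187*d^2 + 23*d^4) = 23*A^6 + 279*A^2 + 512*A^-2 + 279*A^-6 + 23*A^-10
  A^-4 * (117*d^3 + 3*d^5) = -3*A^6 - 132*A^2 - 381*A^-2 - 381*A^-6 - 132*A^-10 - 3*A^-14
  A^-6 * (45*d^4) = 45*A^2 + 180*A^-2 + 270*A^-6 + 180*A^-10 + 45*A^-14
  A^-8 * (10*d^5) = -10*A^2 - 50*A^-2 - 100*A^-6 - 100*A^-10 - 50*A^-14 - 10*A^-18
  A^-10 * (d^6) = A^2 + 6*A^-2 + 15*A^-6 + 20*A^-10 + 15*A^-14 + 6*A^-18 + A^-22
Summing the groups: <K> = A^18 - 4*A^14 + 7*A^10 - 10*A^6 + 14*A^2 - 14*A^-2 + 14*A^-6 - 11*A^-10 + 7*A^-14 - 4*A^-18 + A^-22
Normalise by the writhe: (-A^3)^(-w) = (-A^3)^(-2) = A^-6, so f(A) = A^-6 * <K> = A^12 - 4*A^8 + 7*A^4 - 10 + 14*A^-4 - 14*A^-8 + 14*A^-12 - 11*A^-16 + 7*A^-20 - 4*A^-24 + A^-28.
Substitute A = t^(-1/4), i.e. A^e → t^(-e/4): V(t) = t^7 - 4*t^6 + 7*t^5 - 11*t^4 + 14*t^3 - 14*t^2 + 14*t - 10 + 7*t^-1 - 4*t^-2 + t^-3

Answer: t^7 - 4*t^6 + 7*t^5 - 11*t^4 + 14*t^3 - 14*t^2 + 14*t - 10 + 7*t^-1 - 4*t^-2 + t^-3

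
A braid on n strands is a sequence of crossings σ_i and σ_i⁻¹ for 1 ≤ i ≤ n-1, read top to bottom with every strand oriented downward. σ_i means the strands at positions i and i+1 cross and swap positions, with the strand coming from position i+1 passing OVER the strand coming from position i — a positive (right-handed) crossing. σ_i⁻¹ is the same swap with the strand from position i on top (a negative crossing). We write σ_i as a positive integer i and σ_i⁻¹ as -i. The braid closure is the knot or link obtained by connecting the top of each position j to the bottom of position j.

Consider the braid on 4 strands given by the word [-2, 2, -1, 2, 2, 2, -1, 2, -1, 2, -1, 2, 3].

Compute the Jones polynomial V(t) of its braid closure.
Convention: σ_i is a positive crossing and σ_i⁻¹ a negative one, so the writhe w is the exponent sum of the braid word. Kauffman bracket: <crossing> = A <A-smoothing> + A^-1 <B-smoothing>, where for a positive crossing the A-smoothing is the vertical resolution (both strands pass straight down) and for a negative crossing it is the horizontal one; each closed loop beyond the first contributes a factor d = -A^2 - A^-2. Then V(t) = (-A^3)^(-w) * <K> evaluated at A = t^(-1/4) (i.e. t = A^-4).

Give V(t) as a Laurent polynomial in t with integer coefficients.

The presented braid s2^-1 s2 s1^-1 s2 s2 s2 s1^-1 s2 s1^-1 s2 s1^-1 s2 s3 on 4 strands reduces by inverse Markov moves (closure unchanged at each step):
  Destabilize: the word has the form β·s3 where s3 occurs only as the final letter (β ∈ B_3); drop it and the last strand → 3 strands.
  Deconjugate: the word is γ·β·γ⁻¹ with γ = s2^-1 (prefix) and γ⁻¹ = s2 (suffix); strip both.
Reduced to β = s2 s1^-1 s2 s2 s2 s1^-1 s2 s1^-1 s2 s1^-1 on 3 strands, 10 crossings.
Compute on β:
Braid: s2 s1^-1 s2 s2 s2 s1^-1 s2 s1^-1 s2 s1^-1 on 3 strands, 10 crossings.
Writhe w = (#positive) - (#negative) = 6 - 4 = 2.
Computing the Kauffman bracket via state sum. There are 2^10 = 1024 states.
Each crossing splits two ways (0=vertical, 1=horizontal). The state's weight is A^(#A-smoothings - #B-smoothings) * d^(loops - 1).
Tabulate the states by total A-exponent and number of loops L (A-exp: L × count):
  A^10: L=5 ×1
  A^8: L=4 ×10
  A^6: L=3 ×42, L=5 ×3
  A^4: L=2 ×90, L=4 ×29, L=6 ×1
  A^2: L=1 ×87, L=3 ×110, L=5 ×13
  A^0: L=2 ×179, L=4 ×71, L=6 ×2
  A^-2: L=3 ×187, L=5 ×23
  A^-4: L=4 ×117, L=6 ×3
  A^-6: L=5 ×45
  A^-8: L=6 ×10
  A^-10: L=7 ×1
Each group contributes A^e * Σ count * d^(L-1):
Powers of d = -A^2 - A^-2: d^2 = A^4 + 2 + A^-4; d^3 = -A^6 - 3*A^2 - 3*A^-2 - A^-6; d^4 = A^8 + 4*A^4 + 6 + 4*A^-4 + A^-8; d^5 = -A^10 - 5*A^6 - 10*A^2 - 10*A^-2 - 5*A^-6 - A^-10; d^6 = A^12 + 6*A^8 + 15*A^4 + 20 + 15*A^-4 + 6*A^-8 + A^-12.
  A^10 * (d^4) = A^18 + 4*A^14 + 6*A^10 + 4*A^6 + A^2
  A^8 * (10*d^3) = -10*A^14 - 30*A^10 - 30*A^6 - 10*A^2
  A^6 * (42*d^2 + 3*d^4) = 3*A^14 + 54*A^10 + 102*A^6 + 54*A^2 + 3*A^-2
  A^4 * (90*d + 29*d^3 + d^5) = -A^14 - 34*A^10 - 187*A^6 - 187*A^2 - 34*A^-2 - A^-6
  A^2 * (87 + 110*d^2 + 13*d^4) = 13*A^10 + 162*A^6 + 385*A^2 + 162*A^-2 + 13*A^-6
  A^0 * (179*d + 71*d^3 + 2*d^5) = -2*A^10 - 81*A^6 - 412*A^2 - 412*A^-2 - 81*A^-6 - 2*A^-10
  A^-2 * (187*d^2 + 23*d^4) = 23*A^6 + 279*A^2 + 512*A^-2 + 279*A^-6 + 23*A^-10
  A^-4 * (117*d^3 + 3*d^5) = -3*A^6 - 132*A^2 - 381*A^-2 - 381*A^-6 - 132*A^-10 - 3*A^-14
  A^-6 * (45*d^4) = 45*A^2 + 180*A^-2 + 270*A^-6 + 180*A^-10 + 45*A^-14
  A^-8 * (10*d^5) = -10*A^2 - 50*A^-2 - 100*A^-6 - 100*A^-10 - 50*A^-14 - 10*A^-18
  A^-10 * (d^6) = A^2 + 6*A^-2 + 15*A^-6 + 20*A^-10 + 15*A^-14 + 6*A^-18 + A^-22
Summing the groups: <K> = A^18 - 4*A^14 + 7*A^10 - 10*A^6 + 14*A^2 - 14*A^-2 + 14*A^-6 - 11*A^-10 + 7*A^-14 - 4*A^-18 + A^-22
Normalise by the writhe: (-A^3)^(-w) = (-A^3)^(-2) = A^-6, so f(A) = A^-6 * <K> = A^12 - 4*A^8 + 7*A^4 - 10 + 14*A^-4 - 14*A^-8 + 14*A^-12 - 11*A^-16 + 7*A^-20 - 4*A^-24 + A^-28.
Substitute A = t^(-1/4), i.e. A^e → t^(-e/4): V(t) = t^7 - 4*t^6 + 7*t^5 - 11*t^4 + 14*t^3 - 14*t^2 + 14*t - 10 + 7*t^-1 - 4*t^-2 + t^-3

Answer: t^7 - 4*t^6 + 7*t^5 - 11*t^4 + 14*t^3 - 14*t^2 + 14*t - 10 + 7*t^-1 - 4*t^-2 + t^-3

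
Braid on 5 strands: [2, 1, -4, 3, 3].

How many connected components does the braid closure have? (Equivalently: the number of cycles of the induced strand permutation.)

2

Derivation:
Track the strand permutation on 5 strands, starting from identity.
  step 1: s2 swaps positions 2,3 -> [1 3 2 4 5]
  step 2: s1 swaps positions 1,2 -> [3 1 2 4 5]
  step 3: s4^-1 swaps positions 4,5 -> [3 1 2 5 4]
  step 4: s3 swaps positions 3,4 -> [3 1 5 2 4]
  step 5: s3 swaps positions 3,4 -> [3 1 2 5 4]
Final permutation (position -> original strand): [3 1 2 5 4]
Closure components = cycle count of this permutation = 2.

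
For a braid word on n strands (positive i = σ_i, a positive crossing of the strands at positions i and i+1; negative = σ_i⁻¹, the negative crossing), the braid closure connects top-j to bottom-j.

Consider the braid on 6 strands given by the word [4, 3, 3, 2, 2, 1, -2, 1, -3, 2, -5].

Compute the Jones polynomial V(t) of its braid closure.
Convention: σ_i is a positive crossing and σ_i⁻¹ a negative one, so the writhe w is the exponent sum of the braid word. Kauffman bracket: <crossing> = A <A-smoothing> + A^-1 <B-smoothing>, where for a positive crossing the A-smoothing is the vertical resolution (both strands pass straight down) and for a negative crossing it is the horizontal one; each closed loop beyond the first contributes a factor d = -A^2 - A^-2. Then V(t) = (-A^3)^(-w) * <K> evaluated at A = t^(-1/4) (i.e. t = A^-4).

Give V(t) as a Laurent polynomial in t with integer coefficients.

-t^8 + t^7 - 2*t^6 + 3*t^5 - 2*t^4 + 3*t^3 - 2*t^2 + t

Derivation:
The presented braid s4 s3 s3 s2 s2 s1 s2^-1 s1 s3^-1 s2 s5^-1 on 6 strands reduces by inverse Markov moves (closure unchanged at each step):
  Destabilize: the word has the form β·s5^-1 where s5^-1 occurs only as the final letter (β ∈ B_5); drop it and the last strand → 5 strands.
Reduced to β = s4 s3 s3 s2 s2 s1 s2^-1 s1 s3^-1 s2 on 5 strands, 10 crossings.
Compute on β:
Braid: s4 s3 s3 s2 s2 s1 s2^-1 s1 s3^-1 s2 on 5 strands, 10 crossings.
Writhe w = (#positive) - (#negative) = 8 - 2 = 6.
Enumerate smoothing states for the bracket polynomial. There are 2^10 = 1024 states.
For each crossing: s=0 is the vertical smoothing, s=1 horizontal. Crossing k contributes A^(sign_k * (1 - 2*s_k)); loop factor d = -A^2 - A^-2.
Tabulate the states by total A-exponent and number of loops L (A-exp: L × count):
  A^10: L=3 ×1
  A^8: L=2 ×3, L=4 ×7
  A^6: L=1 ×2, L=3 ×29, L=5 ×14
  A^4: L=2 ×39, L=4 ×72, L=6 ×9
  A^2: L=1 ×17, L=3 ×137, L=5 ×54, L=7 ×2
  A^0: L=2 ×109, L=4 ×128, L=6 ×15
  A^-2: L=1 ×30, L=3 ×132, L=5 ×47, L=7 ×1
  A^-4: L=2 ×49, L=4 ×65, L=6 ×6
  A^-6: L=3 ×31, L=5 ×14
  A^-8: L=4 ×9, L=6 ×1
  A^-10: L=5 ×1
Each group contributes A^e * Σ count * d^(L-1):
Powers of d = -A^2 - A^-2: d^2 = A^4 + 2 + A^-4; d^3 = -A^6 - 3*A^2 - 3*A^-2 - A^-6; d^4 = A^8 + 4*A^4 + 6 + 4*A^-4 + A^-8; d^5 = -A^10 - 5*A^6 - 10*A^2 - 10*A^-2 - 5*A^-6 - A^-10; d^6 = A^12 + 6*A^8 + 15*A^4 + 20 + 15*A^-4 + 6*A^-8 + A^-12.
  A^10 * (d^2) = A^14 + 2*A^10 + A^6
  A^8 * (3*d + 7*d^3) = -7*A^14 - 24*A^10 - 24*A^6 - 7*A^2
  A^6 * (2 + 29*d^2 + 14*d^4) = 14*A^14 + 85*A^10 + 144*A^6 + 85*A^2 + 14*A^-2
  A^4 * (39*d + 72*d^3 + 9*d^5) = -9*A^14 - 117*A^10 - 345*A^6 - 345*A^2 - 117*A^-2 - 9*A^-6
  A^2 * (17 + 137*d^2 + 54*d^4 + 2*d^6) = 2*A^14 + 66*A^10 + 383*A^6 + 655*A^2 + 383*A^-2 + 66*A^-6 + 2*A^-10
  A^0 * (109*d + 128*d^3 + 15*d^5) = -15*A^10 - 203*A^6 - 643*A^2 - 643*A^-2 - 203*A^-6 - 15*A^-10
  A^-2 * (30 + 132*d^2 + 47*d^4 + d^6) = A^10 + 53*A^6 + 335*A^2 + 596*A^-2 + 335*A^-6 + 53*A^-10 + A^-14
  A^-4 * (49*d + 65*d^3 + 6*d^5) = -6*A^6 - 95*A^2 - 304*A^-2 - 304*A^-6 - 95*A^-10 - 6*A^-14
  A^-6 * (31*d^2 + 14*d^4) = 14*A^2 + 87*A^-2 + 146*A^-6 + 87*A^-10 + 14*A^-14
  A^-8 * (9*d^3 + d^5) = -A^2 - 14*A^-2 - 37*A^-6 - 37*A^-10 - 14*A^-14 - A^-18
  A^-10 * (d^4) = A^-2 + 4*A^-6 + 6*A^-10 + 4*A^-14 + A^-18
Summing the groups: <K> = A^14 - 2*A^10 + 3*A^6 - 2*A^2 + 3*A^-2 - 2*A^-6 + A^-10 - A^-14
Normalise by the writhe: (-A^3)^(-w) = (-A^3)^(-6) = A^-18, so f(A) = A^-18 * <K> = A^-4 - 2*A^-8 + 3*A^-12 - 2*A^-16 + 3*A^-20 - 2*A^-24 + A^-28 - A^-32.
Substitute A = t^(-1/4), i.e. A^e → t^(-e/4): V(t) = -t^8 + t^7 - 2*t^6 + 3*t^5 - 2*t^4 + 3*t^3 - 2*t^2 + t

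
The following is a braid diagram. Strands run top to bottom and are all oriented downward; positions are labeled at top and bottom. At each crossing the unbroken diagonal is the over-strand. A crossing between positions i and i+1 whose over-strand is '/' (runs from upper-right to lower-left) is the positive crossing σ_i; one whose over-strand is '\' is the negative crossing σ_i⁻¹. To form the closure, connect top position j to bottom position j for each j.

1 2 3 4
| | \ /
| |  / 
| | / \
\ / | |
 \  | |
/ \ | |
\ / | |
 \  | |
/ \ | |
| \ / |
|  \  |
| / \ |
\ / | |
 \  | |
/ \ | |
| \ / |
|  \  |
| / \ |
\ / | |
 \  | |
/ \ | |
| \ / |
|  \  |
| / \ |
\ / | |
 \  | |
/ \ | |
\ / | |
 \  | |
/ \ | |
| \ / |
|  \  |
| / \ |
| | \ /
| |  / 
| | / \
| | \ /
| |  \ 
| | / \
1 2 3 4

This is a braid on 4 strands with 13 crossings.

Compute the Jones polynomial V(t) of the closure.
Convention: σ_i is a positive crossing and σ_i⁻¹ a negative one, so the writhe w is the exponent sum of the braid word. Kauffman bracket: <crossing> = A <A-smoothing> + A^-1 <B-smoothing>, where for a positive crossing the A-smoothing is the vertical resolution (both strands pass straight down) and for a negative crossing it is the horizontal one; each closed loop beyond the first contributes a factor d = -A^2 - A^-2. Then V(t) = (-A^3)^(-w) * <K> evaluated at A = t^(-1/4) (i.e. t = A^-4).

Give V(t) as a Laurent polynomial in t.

Reading the diagram top to bottom ('/'-over between positions i,i+1 = s_i, '\'-over = s_i^-1): braid word = s3 s1^-1 s1^-1 s2^-1 s1^-1 s2^-1 s1^-1 s2^-1 s1^-1 s1^-1 s2^-1 s3 s3^-1.
The presented braid s3 s1^-1 s1^-1 s2^-1 s1^-1 s2^-1 s1^-1 s2^-1 s1^-1 s1^-1 s2^-1 s3 s3^-1 on 4 strands reduces by inverse Markov moves (closure unchanged at each step):
  Deconjugate: the word is γ·β·γ⁻¹ with γ = s3 (prefix) and γ⁻¹ = s3^-1 (suffix); strip both.
  Destabilize: the word has the form β·s3 where s3 occurs only as the final letter (β ∈ B_3); drop it and the last strand → 3 strands.
Reduced to β = s1^-1 s1^-1 s2^-1 s1^-1 s2^-1 s1^-1 s2^-1 s1^-1 s1^-1 s2^-1 on 3 strands, 10 crossings.
Compute on β:
Braid: s1^-1 s1^-1 s2^-1 s1^-1 s2^-1 s1^-1 s2^-1 s1^-1 s1^-1 s2^-1 on 3 strands, 10 crossings.
Writhe w = (#positive) - (#negative) = 0 - 10 = -10.
Enumerate smoothing states for the bracket polynomial. There are 2^10 = 1024 states.
Smooth each crossing (0=||, 1=⌣⌢); contribution A^(Σ sign_k(1-2s_k)) * d^(L-1).
Tabulate the states by total A-exponent and number of loops L (A-exp: L × count):
  A^10: L=3 ×1
  A^8: L=2 ×4, L=4 ×6
  A^6: L=1 ×4, L=3 ×30, L=5 ×11
  A^4: L=2 ×48, L=4 ×65, L=6 ×7
  A^2: L=1 ×24, L=3 ×140, L=5 ×45, L=7 ×1
  A^0: L=2 ×129, L=4 ×117, L=6 ×6
  A^-2: L=1 ×43, L=3 ×151, L=5 ×16
  A^-4: L=2 ×96, L=4 ×24
  A^-6: L=1 ×24, L=3 ×21
  A^-8: L=2 ×10
  A^-10: L=3 ×1
Each group contributes A^e * Σ count * d^(L-1):
Powers of d = -A^2 - A^-2: d^2 = A^4 + 2 + A^-4; d^3 = -A^6 - 3*A^2 - 3*A^-2 - A^-6; d^4 = A^8 + 4*A^4 + 6 + 4*A^-4 + A^-8; d^5 = -A^10 - 5*A^6 - 10*A^2 - 10*A^-2 - 5*A^-6 - A^-10; d^6 = A^12 + 6*A^8 + 15*A^4 + 20 + 15*A^-4 + 6*A^-8 + A^-12.
  A^10 * (d^2) = A^14 + 2*A^10 + A^6
  A^8 * (4*d + 6*d^3) = -6*A^14 - 22*A^10 - 22*A^6 - 6*A^2
  A^6 * (4 + 30*d^2 + 11*d^4) = 11*A^14 + 74*A^10 + 130*A^6 + 74*A^2 + 11*A^-2
  A^4 * (48*d + 65*d^3 + 7*d^5) = -7*A^14 - 100*A^10 - 313*A^6 - 313*A^2 - 100*A^-2 - 7*A^-6
  A^2 * (24 + 140*d^2 + 45*d^4 + d^6) = A^14 + 51*A^10 + 335*A^6 + 594*A^2 + 335*A^-2 + 51*A^-6 + A^-10
  A^0 * (129*d + 117*d^3 + 6*d^5) = -6*A^10 - 147*A^6 - 540*A^2 - 540*A^-2 - 147*A^-6 - 6*A^-10
  A^-2 * (43 + 151*d^2 + 16*d^4) = 16*A^6 + 215*A^2 + 441*A^-2 + 215*A^-6 + 16*A^-10
  A^-4 * (96*d + 24*d^3) = -24*A^2 - 168*A^-2 - 168*A^-6 - 24*A^-10
  A^-6 * (24 + 21*d^2) = 21*A^-2 + 66*A^-6 + 21*A^-10
  A^-8 * (10*d) = -10*A^-6 - 10*A^-10
  A^-10 * (d^2) = A^-6 + 2*A^-10 + A^-14
Summing the groups: <K> = -A^10 + A^-6 + A^-14
Normalise by the writhe: (-A^3)^(-w) = (-A^3)^(10) = A^30, so f(A) = A^30 * <K> = -A^40 + A^24 + A^16.
Substitute A = t^(-1/4), i.e. A^e → t^(-e/4): V(t) = t^-4 + t^-6 - t^-10

Answer: t^-4 + t^-6 - t^-10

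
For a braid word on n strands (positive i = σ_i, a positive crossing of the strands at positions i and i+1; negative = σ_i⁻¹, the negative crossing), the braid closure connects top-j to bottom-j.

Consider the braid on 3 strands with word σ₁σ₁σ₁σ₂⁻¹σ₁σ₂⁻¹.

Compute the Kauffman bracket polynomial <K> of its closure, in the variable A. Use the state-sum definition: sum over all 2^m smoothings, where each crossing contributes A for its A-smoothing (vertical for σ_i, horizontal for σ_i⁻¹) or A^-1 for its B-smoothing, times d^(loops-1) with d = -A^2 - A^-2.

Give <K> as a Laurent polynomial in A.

Braid: s1 s1 s1 s2^-1 s1 s2^-1 on 3 strands, 6 crossings.
Writhe w = (#positive) - (#negative) = 4 - 2 = 2.
Enumerate smoothing states for the bracket polynomial. There are 2^6 = 64 states.
Smooth each crossing (0=||, 1=⌣⌢); contribution A^(Σ sign_k(1-2s_k)) * d^(L-1).
Tabulate the states by total A-exponent and number of loops L (A-exp: L × count):
  A^6: L=3 ×1
  A^4: L=2 ×6
  A^2: L=1 ×11, L=3 ×4
  A^0: L=2 ×19, L=4 ×1
  A^-2: L=3 ×15
  A^-4: L=4 ×6
  A^-6: L=5 ×1
Each group contributes A^e * Σ count * d^(L-1):
Powers of d = -A^2 - A^-2: d^2 = A^4 + 2 + A^-4; d^3 = -A^6 - 3*A^2 - 3*A^-2 - A^-6; d^4 = A^8 + 4*A^4 + 6 + 4*A^-4 + A^-8.
  A^6 * (d^2) = A^10 + 2*A^6 + A^2
  A^4 * (6*d) = -6*A^6 - 6*A^2
  A^2 * (11 + 4*d^2) = 4*A^6 + 19*A^2 + 4*A^-2
  A^0 * (19*d + d^3) = -A^6 - 22*A^2 - 22*A^-2 - A^-6
  A^-2 * (15*d^2) = 15*A^2 + 30*A^-2 + 15*A^-6
  A^-4 * (6*d^3) = -6*A^2 - 18*A^-2 - 18*A^-6 - 6*A^-10
  A^-6 * (d^4) = A^2 + 4*A^-2 + 6*A^-6 + 4*A^-10 + A^-14
Summing the groups: <K> = A^10 - A^6 + 2*A^2 - 2*A^-2 + 2*A^-6 - 2*A^-10 + A^-14

Answer: A^10 - A^6 + 2*A^2 - 2*A^-2 + 2*A^-6 - 2*A^-10 + A^-14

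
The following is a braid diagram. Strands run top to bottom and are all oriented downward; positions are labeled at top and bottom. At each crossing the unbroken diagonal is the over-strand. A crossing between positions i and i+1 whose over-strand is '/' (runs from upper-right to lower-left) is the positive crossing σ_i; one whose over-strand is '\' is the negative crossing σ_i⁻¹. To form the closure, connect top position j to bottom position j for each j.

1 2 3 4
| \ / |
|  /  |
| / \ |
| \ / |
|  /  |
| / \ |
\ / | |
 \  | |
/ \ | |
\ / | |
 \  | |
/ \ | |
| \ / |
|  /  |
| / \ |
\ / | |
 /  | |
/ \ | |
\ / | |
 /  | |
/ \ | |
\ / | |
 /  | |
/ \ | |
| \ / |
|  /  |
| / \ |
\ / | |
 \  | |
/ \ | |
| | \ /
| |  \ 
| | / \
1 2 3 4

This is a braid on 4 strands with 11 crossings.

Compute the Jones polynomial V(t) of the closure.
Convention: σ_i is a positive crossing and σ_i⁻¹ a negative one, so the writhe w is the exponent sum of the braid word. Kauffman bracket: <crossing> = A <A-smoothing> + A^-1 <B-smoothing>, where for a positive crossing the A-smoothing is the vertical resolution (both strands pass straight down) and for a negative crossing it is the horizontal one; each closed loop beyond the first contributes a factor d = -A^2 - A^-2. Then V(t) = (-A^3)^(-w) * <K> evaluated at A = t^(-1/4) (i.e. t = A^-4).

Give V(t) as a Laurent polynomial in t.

Reading the diagram top to bottom ('/'-over between positions i,i+1 = s_i, '\'-over = s_i^-1): braid word = s2 s2 s1^-1 s1^-1 s2 s1 s1 s1 s2 s1^-1 s3^-1.
The presented braid s2 s2 s1^-1 s1^-1 s2 s1 s1 s1 s2 s1^-1 s3^-1 on 4 strands reduces by inverse Markov moves (closure unchanged at each step):
  Destabilize: the word has the form β·s3^-1 where s3^-1 occurs only as the final letter (β ∈ B_3); drop it and the last strand → 3 strands.
Reduced to β = s2 s2 s1^-1 s1^-1 s2 s1 s1 s1 s2 s1^-1 on 3 strands, 10 crossings.
Compute on β:
Braid: s2 s2 s1^-1 s1^-1 s2 s1 s1 s1 s2 s1^-1 on 3 strands, 10 crossings.
Writhe w = (#positive) - (#negative) = 7 - 3 = 4.
Computing the Kauffman bracket via state sum. There are 2^10 = 1024 states.
For each crossing: s=0 is the vertical smoothing, s=1 horizontal. Crossing k contributes A^(sign_k * (1 - 2*s_k)); loop factor d = -A^2 - A^-2.
Tabulate the states by total A-exponent and number of loops L (A-exp: L × count):
  A^10: L=4 ×1
  A^8: L=3 ×7, L=5 ×3
  A^6: L=2 ×19, L=4 ×23, L=6 ×3
  A^4: L=1 ×20, L=3 ×75, L=5 ×24, L=7 ×1
  A^2: L=2 ×114, L=4 ×86, L=6 ×10
  A^0: L=1 ×51, L=3 ×155, L=5 ×45, L=7 ×1
  A^-2: L=2 ×102, L=4 ×98, L=6 ×10
  A^-4: L=3 ×89, L=5 ×30, L=7 ×1
  A^-6: L=4 ×41, L=6 ×4
  A^-8: L=5 ×10
  A^-10: L=6 ×1
Each group contributes A^e * Σ count * d^(L-1):
Powers of d = -A^2 - A^-2: d^2 = A^4 + 2 + A^-4; d^3 = -A^6 - 3*A^2 - 3*A^-2 - A^-6; d^4 = A^8 + 4*A^4 + 6 + 4*A^-4 + A^-8; d^5 = -A^10 - 5*A^6 - 10*A^2 - 10*A^-2 - 5*A^-6 - A^-10; d^6 = A^12 + 6*A^8 + 15*A^4 + 20 + 15*A^-4 + 6*A^-8 + A^-12.
  A^10 * (d^3) = -A^16 - 3*A^12 - 3*A^8 - A^4
  A^8 * (7*d^2 + 3*d^4) = 3*A^16 + 19*A^12 + 32*A^8 + 19*A^4 + 3
  A^6 * (19*d + 23*d^3 + 3*d^5) = -3*A^16 - 38*A^12 - 118*A^8 - 118*A^4 - 38 - 3*A^-4
  A^4 * (20 + 75*d^2 + 24*d^4 + d^6) = A^16 + 30*A^12 + 186*A^8 + 334*A^4 + 186 + 30*A^-4 + A^-8
  A^2 * (114*d + 86*d^3 + 10*d^5) = -10*A^12 - 136*A^8 - 472*A^4 - 472 - 136*A^-4 - 10*A^-8
  A^0 * (51 + 155*d^2 + 45*d^4 + d^6) = A^12 + 51*A^8 + 350*A^4 + 651 + 350*A^-4 + 51*A^-8 + A^-12
  A^-2 * (102*d + 98*d^3 + 10*d^5) = -10*A^8 - 148*A^4 - 496 - 496*A^-4 - 148*A^-8 - 10*A^-12
  A^-4 * (89*d^2 + 30*d^4 + d^6) = A^8 + 36*A^4 + 224 + 378*A^-4 + 224*A^-8 + 36*A^-12 + A^-16
  A^-6 * (41*d^3 + 4*d^5) = -4*A^4 - 61 - 163*A^-4 - 163*A^-8 - 61*A^-12 - 4*A^-16
  A^-8 * (10*d^4) = 10 + 40*A^-4 + 60*A^-8 + 40*A^-12 + 10*A^-16
  A^-10 * (d^5) = -1 - 5*A^-4 - 10*A^-8 - 10*A^-12 - 5*A^-16 - A^-20
Summing the groups: <K> = -A^12 + 3*A^8 - 4*A^4 + 6 - 5*A^-4 + 5*A^-8 - 4*A^-12 + 2*A^-16 - A^-20
Normalise by the writhe: (-A^3)^(-w) = (-A^3)^(-4) = A^-12, so f(A) = A^-12 * <K> = -1 + 3*A^-4 - 4*A^-8 + 6*A^-12 - 5*A^-16 + 5*A^-20 - 4*A^-24 + 2*A^-28 - A^-32.
Substitute A = t^(-1/4), i.e. A^e → t^(-e/4): V(t) = -t^8 + 2*t^7 - 4*t^6 + 5*t^5 - 5*t^4 + 6*t^3 - 4*t^2 + 3*t - 1

Answer: -t^8 + 2*t^7 - 4*t^6 + 5*t^5 - 5*t^4 + 6*t^3 - 4*t^2 + 3*t - 1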